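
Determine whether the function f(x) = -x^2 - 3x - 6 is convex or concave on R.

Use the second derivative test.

f(x) = -x^2 - 3x - 6
f'(x) = -2x - 3
f''(x) = -2
Since f''(x) = -2 < 0 for all x, f is concave on R.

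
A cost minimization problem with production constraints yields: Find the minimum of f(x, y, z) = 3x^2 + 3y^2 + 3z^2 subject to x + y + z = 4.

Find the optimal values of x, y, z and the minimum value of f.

Using Lagrange multipliers on f = 3x^2 + 3y^2 + 3z^2 with constraint x + y + z = 4:
Conditions: 2*3*x = lambda, 2*3*y = lambda, 2*3*z = lambda
So x = lambda/6, y = lambda/6, z = lambda/6
Substituting into constraint: lambda * (1/2) = 4
lambda = 8
x = 4/3, y = 4/3, z = 4/3
Minimum value = 16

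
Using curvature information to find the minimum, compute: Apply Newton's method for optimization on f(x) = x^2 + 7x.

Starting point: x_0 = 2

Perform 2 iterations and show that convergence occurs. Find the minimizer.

f(x) = x^2 + 7x, f'(x) = 2x + (7), f''(x) = 2
Step 1: f'(2) = 11, x_1 = 2 - 11/2 = -7/2
Step 2: f'(-7/2) = 0, x_2 = -7/2 (converged)
Newton's method converges in 1 step for quadratics.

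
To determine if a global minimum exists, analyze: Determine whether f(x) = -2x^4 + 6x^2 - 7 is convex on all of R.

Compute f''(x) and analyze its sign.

f(x) = -2x^4 + 6x^2 - 7
f'(x) = -8x^3 + 12x
f''(x) = -24x^2 + 12
f''(x) = -24x^2 + 12 -> -inf as |x| -> inf
Therefore, f is not globally convex on R.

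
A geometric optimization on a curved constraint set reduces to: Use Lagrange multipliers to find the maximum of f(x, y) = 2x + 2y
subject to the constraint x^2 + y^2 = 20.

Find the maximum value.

Set up Lagrange conditions: grad f = lambda * grad g
  2 = 2*lambda*x
  2 = 2*lambda*y
From these: x/y = 2/2, so x = 2t, y = 2t for some t.
Substitute into constraint: (2t)^2 + (2t)^2 = 20
  t^2 * 8 = 20
  t = sqrt(20/8)
Maximum = 2*x + 2*y = (2^2 + 2^2)*t = 8 * sqrt(20/8) = sqrt(160)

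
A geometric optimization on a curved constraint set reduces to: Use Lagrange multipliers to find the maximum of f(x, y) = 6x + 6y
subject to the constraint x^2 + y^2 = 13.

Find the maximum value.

Set up Lagrange conditions: grad f = lambda * grad g
  6 = 2*lambda*x
  6 = 2*lambda*y
From these: x/y = 6/6, so x = 6t, y = 6t for some t.
Substitute into constraint: (6t)^2 + (6t)^2 = 13
  t^2 * 72 = 13
  t = sqrt(13/72)
Maximum = 6*x + 6*y = (6^2 + 6^2)*t = 72 * sqrt(13/72) = sqrt(936)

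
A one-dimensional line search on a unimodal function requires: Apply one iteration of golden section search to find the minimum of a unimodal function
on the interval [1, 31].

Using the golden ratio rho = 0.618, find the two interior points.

Golden section search on [1, 31].
Golden ratio rho = 0.618 (approx).
Interior points:
  x_1 = 1 + (1-0.618)*30 = 12.4600
  x_2 = 1 + 0.618*30 = 19.5400
Compare f(x_1) and f(x_2) to determine which subinterval to keep.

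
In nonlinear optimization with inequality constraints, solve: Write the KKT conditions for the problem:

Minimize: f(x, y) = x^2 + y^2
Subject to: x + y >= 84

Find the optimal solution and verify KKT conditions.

KKT conditions for min x^2 + y^2 s.t. x + y >= 84:
Stationarity: 2x = mu, 2y = mu
So x = y = mu/2.
Complementary slackness: mu*(x + y - 84) = 0
Primal feasibility: x + y >= 84; dual feasibility: mu >= 0
If mu = 0 then x = y = 0, but 0 + 0 < 84 is infeasible, so the constraint is active.
Constraint active: x + y = 2*(mu/2) = 84 => mu = 84
x = y = 42, f = 3528
Verify: stationarity 2*42 = 84 = mu; primal 42 + 42 = 84 >= 84; dual mu = 84 >= 0; complementary slackness 84*(84 - 84) = 0. All KKT conditions hold.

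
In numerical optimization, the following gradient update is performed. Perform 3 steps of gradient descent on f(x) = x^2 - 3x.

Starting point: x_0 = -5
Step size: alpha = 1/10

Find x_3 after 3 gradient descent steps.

f(x) = x^2 - 3x, f'(x) = 2x + (-3)
Step 1: f'(-5) = -13, x_1 = -5 - 1/10 * -13 = -37/10
Step 2: f'(-37/10) = -52/5, x_2 = -37/10 - 1/10 * -52/5 = -133/50
Step 3: f'(-133/50) = -208/25, x_3 = -133/50 - 1/10 * -208/25 = -457/250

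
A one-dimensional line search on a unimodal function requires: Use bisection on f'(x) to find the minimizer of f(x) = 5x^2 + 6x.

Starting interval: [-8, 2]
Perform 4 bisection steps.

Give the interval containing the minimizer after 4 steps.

Finding critical point of f(x) = 5x^2 + 6x using bisection on f'(x) = 10x + 6.
f'(x) = 0 when x = -3/5.
Starting interval: [-8, 2]
Step 1: mid = -3, f'(mid) = -24, new interval = [-3, 2]
Step 2: mid = -1/2, f'(mid) = 1, new interval = [-3, -1/2]
Step 3: mid = -7/4, f'(mid) = -23/2, new interval = [-7/4, -1/2]
Step 4: mid = -9/8, f'(mid) = -21/4, new interval = [-9/8, -1/2]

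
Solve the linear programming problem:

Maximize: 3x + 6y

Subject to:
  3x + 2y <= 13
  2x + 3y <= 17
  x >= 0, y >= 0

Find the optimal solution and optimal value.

Feasible vertices: (0, 0), (0, 17/3), (1, 5), (13/3, 0)
Objective 3x + 6y at each:
  (0, 0): 0
  (0, 17/3): 34
  (1, 5): 33
  (13/3, 0): 13
Maximum is 34 at (0, 17/3).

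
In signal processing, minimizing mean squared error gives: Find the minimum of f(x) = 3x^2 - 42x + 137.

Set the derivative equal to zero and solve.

f(x) = 3x^2 - 42x + 137
f'(x) = 6x + (-42) = 0
x = 42/6 = 7
f(7) = -10
Since f''(x) = 6 > 0, this is a minimum.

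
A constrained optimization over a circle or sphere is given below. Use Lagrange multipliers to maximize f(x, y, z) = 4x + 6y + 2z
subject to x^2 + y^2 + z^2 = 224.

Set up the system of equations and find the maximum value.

Lagrange conditions: 4 = 2*lambda*x, 6 = 2*lambda*y, 2 = 2*lambda*z
So x:4 = y:6 = z:2, i.e. x = 4t, y = 6t, z = 2t
Constraint: t^2*(4^2 + 6^2 + 2^2) = 224
  t^2 * 56 = 224  =>  t = sqrt(4)
Maximum = 4*4t + 6*6t + 2*2t = 56*sqrt(4) = 112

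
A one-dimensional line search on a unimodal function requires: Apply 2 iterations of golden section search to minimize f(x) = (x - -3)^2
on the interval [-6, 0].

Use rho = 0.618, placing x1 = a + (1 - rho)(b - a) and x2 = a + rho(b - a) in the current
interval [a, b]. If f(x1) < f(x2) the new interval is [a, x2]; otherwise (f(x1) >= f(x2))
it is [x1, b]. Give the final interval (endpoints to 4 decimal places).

Golden section search for min of f(x) = (x - -3)^2 on [-6, 0].
Each step: x1 = a + (1 - rho)(b - a), x2 = a + rho(b - a); if f(x1) < f(x2) keep [a, x2], otherwise keep [x1, b].
Step 1: [-6.0000, 0.0000], x1=-3.7080 (f=0.5013), x2=-2.2920 (f=0.5013); f(x1) = f(x2) (tie, not '<') => keep [-3.7080, 0.0000]
Step 2: [-3.7080, 0.0000], x1=-2.2915 (f=0.5019), x2=-1.4165 (f=2.5076); f(x1) < f(x2) => keep [-3.7080, -1.4165]
Final interval: [-3.7080, -1.4165]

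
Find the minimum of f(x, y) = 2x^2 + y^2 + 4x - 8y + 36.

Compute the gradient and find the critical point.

f(x,y) = 2x^2 + y^2 + 4x - 8y + 36
df/dx = 4x + (4) = 0  =>  x = -1
df/dy = 2y + (-8) = 0  =>  y = 4
f(-1, 4) = 2*(-1)^2 + 1*(4)^2 + 4*(-1) + -8*(4) + 36 = 18
Hessian is diagonal with entries 4, 2 > 0, so this is a minimum.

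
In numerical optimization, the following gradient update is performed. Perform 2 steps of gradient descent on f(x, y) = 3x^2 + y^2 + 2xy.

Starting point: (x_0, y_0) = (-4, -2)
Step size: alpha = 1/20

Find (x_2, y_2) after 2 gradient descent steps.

f(x,y) = 3x^2 + y^2 + 2xy
grad_x = 6x + 2y, grad_y = 2y + 2x
Step 1: grad = (-28, -12), (-13/5, -7/5)
Step 2: grad = (-92/5, -8), (-42/25, -1)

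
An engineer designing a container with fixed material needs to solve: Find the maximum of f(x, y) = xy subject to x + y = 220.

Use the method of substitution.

Substitute y = 220 - x into f(x,y) = xy:
g(x) = x(220 - x) = 220x - x^2
g'(x) = 220 - 2x = 0  =>  x = 110
y = 220 - 110 = 110
Maximum value = 110 * 110 = 12100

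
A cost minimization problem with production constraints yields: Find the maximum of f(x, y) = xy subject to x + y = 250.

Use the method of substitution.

Substitute y = 250 - x into f(x,y) = xy:
g(x) = x(250 - x) = 250x - x^2
g'(x) = 250 - 2x = 0  =>  x = 125
y = 250 - 125 = 125
Maximum value = 125 * 125 = 15625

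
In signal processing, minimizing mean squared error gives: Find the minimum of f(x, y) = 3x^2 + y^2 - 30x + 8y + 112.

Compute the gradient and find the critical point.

f(x,y) = 3x^2 + y^2 - 30x + 8y + 112
df/dx = 6x + (-30) = 0  =>  x = 5
df/dy = 2y + (8) = 0  =>  y = -4
f(5, -4) = 3*(5)^2 + 1*(-4)^2 + -30*(5) + 8*(-4) + 112 = 21
Hessian is diagonal with entries 6, 2 > 0, so this is a minimum.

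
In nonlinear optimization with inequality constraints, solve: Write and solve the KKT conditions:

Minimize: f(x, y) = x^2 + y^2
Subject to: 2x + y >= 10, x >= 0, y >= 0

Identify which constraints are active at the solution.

KKT conditions for min x^2 + y^2 s.t. 2x + 1y >= 10, x >= 0, y >= 0:
Stationarity: 2x = mu*2 + mu_x, 2y = mu*1 + mu_y, with mu, mu_x, mu_y >= 0
Complementary slackness: mu*(2x + y - 10) = 0, mu_x*x = 0, mu_y*y = 0
(0, 0) is infeasible (2*0 + 1*0 < 10), so if mu = 0 stationarity would force x = mu_x/2 >= 0, y = mu_y/2 >= 0 with mu_x*x = mu_y*y = 0, i.e. x = y = 0: contradiction. Hence mu > 0 and 2x + y = 10 is active.
Try x > 0, y > 0 (so mu_x = mu_y = 0): x = 2*mu/2, y = 1*mu/2
Substitute: 2*(2*mu/2) + 1*(1*mu/2) = 10
  mu*5/2 = 10 => mu = 4
x* = 4 > 0, y* = 2 > 0, consistent with mu_x = mu_y = 0.
f is convex and the constraints are linear, so this KKT point is the global minimum.
f* = 20
Active constraints: 2x + y >= 10 (holds with equality, mu = 4 > 0); x >= 0 and y >= 0 are inactive (mu_x = mu_y = 0).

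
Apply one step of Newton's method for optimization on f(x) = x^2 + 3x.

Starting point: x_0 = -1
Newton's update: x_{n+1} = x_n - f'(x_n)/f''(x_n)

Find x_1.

f(x) = x^2 + 3x
f'(x) = 2x + (3), f''(x) = 2
Newton step: x_1 = x_0 - f'(x_0)/f''(x_0)
f'(-1) = 1
x_1 = -1 - 1/2 = -3/2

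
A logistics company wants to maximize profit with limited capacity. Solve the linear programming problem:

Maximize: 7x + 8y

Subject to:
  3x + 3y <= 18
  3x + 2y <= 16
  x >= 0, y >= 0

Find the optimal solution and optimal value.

Feasible vertices: (0, 0), (0, 6), (4, 2), (16/3, 0)
Objective 7x + 8y at each:
  (0, 0): 0
  (0, 6): 48
  (4, 2): 44
  (16/3, 0): 112/3
Maximum is 48 at (0, 6).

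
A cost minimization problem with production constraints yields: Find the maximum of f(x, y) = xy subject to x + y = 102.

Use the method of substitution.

Substitute y = 102 - x into f(x,y) = xy:
g(x) = x(102 - x) = 102x - x^2
g'(x) = 102 - 2x = 0  =>  x = 51
y = 102 - 51 = 51
Maximum value = 51 * 51 = 2601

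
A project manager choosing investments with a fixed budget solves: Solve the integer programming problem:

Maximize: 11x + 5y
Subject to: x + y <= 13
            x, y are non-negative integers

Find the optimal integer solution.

Objective: 11x + 5y, constraint: x + y <= 13
Coefficient of x is 11 >= coefficient of y is 5, so allocate the entire budget to x.
Optimal: x = 13, y = 0, value = 143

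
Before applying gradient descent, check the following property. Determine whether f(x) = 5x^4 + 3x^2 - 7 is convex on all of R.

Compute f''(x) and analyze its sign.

f(x) = 5x^4 + 3x^2 - 7
f'(x) = 20x^3 + 6x
f''(x) = 60x^2 + 6
f''(x) = 60x^2 + 6 >= 6 > 0 for all x
Therefore, f is convex on R.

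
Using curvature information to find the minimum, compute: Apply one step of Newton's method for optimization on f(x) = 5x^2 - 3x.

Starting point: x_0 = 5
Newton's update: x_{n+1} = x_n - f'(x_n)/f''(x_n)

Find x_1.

f(x) = 5x^2 - 3x
f'(x) = 10x + (-3), f''(x) = 10
Newton step: x_1 = x_0 - f'(x_0)/f''(x_0)
f'(5) = 47
x_1 = 5 - 47/10 = 3/10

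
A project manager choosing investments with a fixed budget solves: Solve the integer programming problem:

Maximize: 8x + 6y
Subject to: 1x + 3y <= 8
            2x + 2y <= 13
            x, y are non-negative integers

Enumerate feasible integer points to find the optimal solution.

Constraint 1: 1x + 3y <= 8
Constraint 2: 2x + 2y <= 13
Feasible x range (need y >= 0): 0 <= x <= min(8/1, 13/2) => x in {0, ..., 6}.
Enumerate feasible integer points row by row (the coefficient of y is 6 > 0, so for each x the largest feasible y gives the best value):
  x = 0: y <= min((8 - 1*0)/3, (13 - 2*0)/2) => y in {0, ..., 2}; best 8*0 + 6*2 = 12
  x = 1: y <= min((8 - 1*1)/3, (13 - 2*1)/2) => y in {0, ..., 2}; best 8*1 + 6*2 = 20
  x = 2: y <= min((8 - 1*2)/3, (13 - 2*2)/2) => y in {0, ..., 2}; best 8*2 + 6*2 = 28
  x = 3: y <= min((8 - 1*3)/3, (13 - 2*3)/2) => y in {0, ..., 1}; best 8*3 + 6*1 = 30
  x = 4: y <= min((8 - 1*4)/3, (13 - 2*4)/2) => y in {0, ..., 1}; best 8*4 + 6*1 = 38
  x = 5: y <= min((8 - 1*5)/3, (13 - 2*5)/2) => y in {0, ..., 1}; best 8*5 + 6*1 = 46
  x = 6: y <= min((8 - 1*6)/3, (13 - 2*6)/2) => y in {0}; best 8*6 + 6*0 = 48
The maximum 8x + 6y = 48 is achieved at x = 6, y = 0.
Check: 1*6 + 3*0 = 6 <= 8 and 2*6 + 2*0 = 12 <= 13.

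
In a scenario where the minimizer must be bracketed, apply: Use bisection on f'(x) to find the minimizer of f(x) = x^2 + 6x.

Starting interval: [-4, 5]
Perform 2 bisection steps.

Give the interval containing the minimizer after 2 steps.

Finding critical point of f(x) = x^2 + 6x using bisection on f'(x) = 2x + 6.
f'(x) = 0 when x = -3.
Starting interval: [-4, 5]
Step 1: mid = 1/2, f'(mid) = 7, new interval = [-4, 1/2]
Step 2: mid = -7/4, f'(mid) = 5/2, new interval = [-4, -7/4]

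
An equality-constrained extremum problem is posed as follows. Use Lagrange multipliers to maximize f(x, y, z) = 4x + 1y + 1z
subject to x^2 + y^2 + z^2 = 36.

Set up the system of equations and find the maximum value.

Lagrange conditions: 4 = 2*lambda*x, 1 = 2*lambda*y, 1 = 2*lambda*z
So x:4 = y:1 = z:1, i.e. x = 4t, y = 1t, z = 1t
Constraint: t^2*(4^2 + 1^2 + 1^2) = 36
  t^2 * 18 = 36  =>  t = sqrt(2)
Maximum = 4*4t + 1*1t + 1*1t = 18*sqrt(2) = sqrt(648)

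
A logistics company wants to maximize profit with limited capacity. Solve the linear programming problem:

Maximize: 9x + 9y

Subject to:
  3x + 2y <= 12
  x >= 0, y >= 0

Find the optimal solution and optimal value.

The feasible region has vertices at [(0, 0), (4, 0), (0, 6)].
Checking objective 9x + 9y at each vertex:
  (0, 0): 9*0 + 9*0 = 0
  (4, 0): 9*4 + 9*0 = 36
  (0, 6): 9*0 + 9*6 = 54
Maximum is 54 at (0, 6).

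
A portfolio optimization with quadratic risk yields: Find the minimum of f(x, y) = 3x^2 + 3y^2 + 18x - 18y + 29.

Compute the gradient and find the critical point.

f(x,y) = 3x^2 + 3y^2 + 18x - 18y + 29
df/dx = 6x + (18) = 0  =>  x = -3
df/dy = 6y + (-18) = 0  =>  y = 3
f(-3, 3) = 3*(-3)^2 + 3*(3)^2 + 18*(-3) + -18*(3) + 29 = -25
Hessian is diagonal with entries 6, 6 > 0, so this is a minimum.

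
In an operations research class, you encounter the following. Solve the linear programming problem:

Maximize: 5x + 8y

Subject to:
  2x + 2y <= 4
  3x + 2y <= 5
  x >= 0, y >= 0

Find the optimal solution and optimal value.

Feasible vertices: (0, 0), (0, 2), (1, 1), (5/3, 0)
Objective 5x + 8y at each:
  (0, 0): 0
  (0, 2): 16
  (1, 1): 13
  (5/3, 0): 25/3
Maximum is 16 at (0, 2).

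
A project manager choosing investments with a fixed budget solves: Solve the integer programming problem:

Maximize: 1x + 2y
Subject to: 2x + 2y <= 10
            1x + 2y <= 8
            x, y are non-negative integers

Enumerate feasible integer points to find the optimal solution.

Constraint 1: 2x + 2y <= 10
Constraint 2: 1x + 2y <= 8
Feasible x range (need y >= 0): 0 <= x <= min(10/2, 8/1) => x in {0, ..., 5}.
Enumerate feasible integer points row by row (the coefficient of y is 2 > 0, so for each x the largest feasible y gives the best value):
  x = 0: y <= min((10 - 2*0)/2, (8 - 1*0)/2) => y in {0, ..., 4}; best 1*0 + 2*4 = 8
  x = 1: y <= min((10 - 2*1)/2, (8 - 1*1)/2) => y in {0, ..., 3}; best 1*1 + 2*3 = 7
  x = 2: y <= min((10 - 2*2)/2, (8 - 1*2)/2) => y in {0, ..., 3}; best 1*2 + 2*3 = 8
  x = 3: y <= min((10 - 2*3)/2, (8 - 1*3)/2) => y in {0, ..., 2}; best 1*3 + 2*2 = 7
  x = 4: y <= min((10 - 2*4)/2, (8 - 1*4)/2) => y in {0, ..., 1}; best 1*4 + 2*1 = 6
  x = 5: y <= min((10 - 2*5)/2, (8 - 1*5)/2) => y in {0}; best 1*5 + 2*0 = 5
The maximum 1x + 2y = 8 is achieved at x = 0, y = 4.
(The same value 8 is also attained at (2, 3).)
Check: 2*0 + 2*4 = 8 <= 10 and 1*0 + 2*4 = 8 <= 8.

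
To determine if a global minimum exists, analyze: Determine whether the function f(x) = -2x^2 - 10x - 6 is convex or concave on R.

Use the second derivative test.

f(x) = -2x^2 - 10x - 6
f'(x) = -4x - 10
f''(x) = -4
Since f''(x) = -4 < 0 for all x, f is concave on R.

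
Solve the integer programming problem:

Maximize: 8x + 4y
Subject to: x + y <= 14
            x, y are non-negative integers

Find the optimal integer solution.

Objective: 8x + 4y, constraint: x + y <= 14
Coefficient of x is 8 >= coefficient of y is 4, so allocate the entire budget to x.
Optimal: x = 14, y = 0, value = 112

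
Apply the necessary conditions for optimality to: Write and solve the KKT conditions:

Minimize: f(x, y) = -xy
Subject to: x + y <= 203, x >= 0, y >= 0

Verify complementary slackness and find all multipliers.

Problem: min -xy s.t. x + y <= 203 (multiplier lambda), x >= 0 (mu_x), y >= 0 (mu_y)
KKT stationarity: -y + lambda - mu_x = 0, -x + lambda - mu_y = 0, with lambda, mu_x, mu_y >= 0
Complementary slackness: lambda*(x + y - 203) = 0, mu_x*x = 0, mu_y*y = 0
If lambda = 0: y = -mu_x <= 0 and x = -mu_y <= 0 force x = y = 0 with f = 0; but x = y = 203/2 is feasible with f = -41209/4 < 0, so this is not the minimum. Hence lambda > 0 and x + y = 203.
Try x > 0, y > 0 (so mu_x = mu_y = 0): y = lambda, x = lambda => x = y = lambda
x + y = 203 => 2*lambda = 203 => lambda = 203/2
x* = y* = 203/2 > 0, consistent with mu_x = mu_y = 0.
(Any feasible point with x = 0 or y = 0 has f = 0 > -41209/4, so the minimum is not on those boundaries.)
min(-xy) = -41209/4 (i.e. max xy = 41209/4)
Multipliers: lambda = 203/2, mu_x = 0, mu_y = 0
Complementary slackness: lambda*(x + y - 203) = 203/2*(203/2 + 203/2 - 203) = 0, mu_x*x = 0*203/2 = 0, mu_y*y = 0*203/2 = 0. Satisfied.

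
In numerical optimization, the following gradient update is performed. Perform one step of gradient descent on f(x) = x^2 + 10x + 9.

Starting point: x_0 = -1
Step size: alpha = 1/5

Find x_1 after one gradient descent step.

f(x) = x^2 + 10x + 9
f'(x) = 2x + 10
f'(-1) = 2*-1 + (10) = 8
x_1 = x_0 - alpha * f'(x_0) = -1 - 1/5 * 8 = -13/5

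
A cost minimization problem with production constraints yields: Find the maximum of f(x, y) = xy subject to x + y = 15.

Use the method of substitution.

Substitute y = 15 - x into f(x,y) = xy:
g(x) = x(15 - x) = 15x - x^2
g'(x) = 15 - 2x = 0  =>  x = 15/2
y = 15 - 15/2 = 15/2
Maximum value = (15/2) * (15/2) = 225/4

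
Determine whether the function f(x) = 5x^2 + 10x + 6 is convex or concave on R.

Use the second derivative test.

f(x) = 5x^2 + 10x + 6
f'(x) = 10x + 10
f''(x) = 10
Since f''(x) = 10 > 0 for all x, f is convex on R.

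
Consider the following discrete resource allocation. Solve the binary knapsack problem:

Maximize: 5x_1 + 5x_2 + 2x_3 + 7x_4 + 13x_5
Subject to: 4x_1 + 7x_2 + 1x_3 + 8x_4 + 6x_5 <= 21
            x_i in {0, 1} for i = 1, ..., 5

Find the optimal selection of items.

Items: item 1 (v=5, w=4), item 2 (v=5, w=7), item 3 (v=2, w=1), item 4 (v=7, w=8), item 5 (v=13, w=6)
Capacity: 21
Checking all 32 subsets (w = total weight, v = total value):
  {}: w = 0, v = 0
  {1}: w = 4, v = 5
  {2}: w = 7, v = 5
  {3}: w = 1, v = 2
  {4}: w = 8, v = 7
  {5}: w = 6, v = 13
  {1, 2}: w = 11, v = 10
  {1, 3}: w = 5, v = 7
  {1, 4}: w = 12, v = 12
  {1, 5}: w = 10, v = 18
  {2, 3}: w = 8, v = 7
  {2, 4}: w = 15, v = 12
  {2, 5}: w = 13, v = 18
  {3, 4}: w = 9, v = 9
  {3, 5}: w = 7, v = 15
  {4, 5}: w = 14, v = 20
  {1, 2, 3}: w = 12, v = 12
  {1, 2, 4}: w = 19, v = 17
  {1, 2, 5}: w = 17, v = 23
  {1, 3, 4}: w = 13, v = 14
  {1, 3, 5}: w = 11, v = 20
  {1, 4, 5}: w = 18, v = 25
  {2, 3, 4}: w = 16, v = 14
  {2, 3, 5}: w = 14, v = 20
  {2, 4, 5}: w = 21, v = 25
  {3, 4, 5}: w = 15, v = 22
  {1, 2, 3, 4}: w = 20, v = 19
  {1, 2, 3, 5}: w = 18, v = 25
  {1, 2, 4, 5}: w = 25 > 21, infeasible
  {1, 3, 4, 5}: w = 19, v = 27
  {2, 3, 4, 5}: w = 22 > 21, infeasible
  {1, 2, 3, 4, 5}: w = 26 > 21, infeasible
Best feasible subset: items [1, 3, 4, 5]
Total weight: 19 <= 21, total value: 27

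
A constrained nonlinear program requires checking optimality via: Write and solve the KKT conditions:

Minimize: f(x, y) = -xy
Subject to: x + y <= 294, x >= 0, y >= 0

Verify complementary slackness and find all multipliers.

Problem: min -xy s.t. x + y <= 294 (multiplier lambda), x >= 0 (mu_x), y >= 0 (mu_y)
KKT stationarity: -y + lambda - mu_x = 0, -x + lambda - mu_y = 0, with lambda, mu_x, mu_y >= 0
Complementary slackness: lambda*(x + y - 294) = 0, mu_x*x = 0, mu_y*y = 0
If lambda = 0: y = -mu_x <= 0 and x = -mu_y <= 0 force x = y = 0 with f = 0; but x = y = 147 is feasible with f = -21609 < 0, so this is not the minimum. Hence lambda > 0 and x + y = 294.
Try x > 0, y > 0 (so mu_x = mu_y = 0): y = lambda, x = lambda => x = y = lambda
x + y = 294 => 2*lambda = 294 => lambda = 147
x* = y* = 147 > 0, consistent with mu_x = mu_y = 0.
(Any feasible point with x = 0 or y = 0 has f = 0 > -21609, so the minimum is not on those boundaries.)
min(-xy) = -21609 (i.e. max xy = 21609)
Multipliers: lambda = 147, mu_x = 0, mu_y = 0
Complementary slackness: lambda*(x + y - 294) = 147*(147 + 147 - 294) = 0, mu_x*x = 0*147 = 0, mu_y*y = 0*147 = 0. Satisfied.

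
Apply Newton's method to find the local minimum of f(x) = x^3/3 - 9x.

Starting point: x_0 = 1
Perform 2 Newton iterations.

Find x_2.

f(x) = x^3/3 - 9x
f'(x) = x^2 - 9, f''(x) = 2x
Newton update: x_{n+1} = x_n - (x_n^2 - 9)/(2*x_n)
Step 1: x_0 = 1, f'=-8, f''=2, x_1 = 5
Step 2: x_1 = 5, f'=16, f''=10, x_2 = 17/5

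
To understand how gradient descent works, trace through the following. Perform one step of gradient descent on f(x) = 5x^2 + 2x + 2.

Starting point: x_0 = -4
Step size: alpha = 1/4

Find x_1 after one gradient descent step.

f(x) = 5x^2 + 2x + 2
f'(x) = 10x + 2
f'(-4) = 10*-4 + (2) = -38
x_1 = x_0 - alpha * f'(x_0) = -4 - 1/4 * -38 = 11/2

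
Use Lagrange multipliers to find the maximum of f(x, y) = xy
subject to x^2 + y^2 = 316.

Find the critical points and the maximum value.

Lagrange conditions: y = 2*lambda*x and x = 2*lambda*y
If x = 0 then y = 0, violating the constraint, so x, y != 0.
Dividing: y/x = x/y => x^2 = y^2 => y = x or y = -x
Constraint: 2x^2 = 316 => x^2 = 158 => x = +/-sqrt(158)
Critical points: (sqrt(158), sqrt(158)), (-sqrt(158), -sqrt(158)), (sqrt(158), -sqrt(158)), (-sqrt(158), sqrt(158))
  y = x:  xy = x^2 = 158  at (sqrt(158), sqrt(158)) and (-sqrt(158), -sqrt(158))
  y = -x: xy = -x^2 = -158 at (sqrt(158), -sqrt(158)) and (-sqrt(158), sqrt(158))
Maximum xy = 158 at (sqrt(158), sqrt(158)) and (-sqrt(158), -sqrt(158))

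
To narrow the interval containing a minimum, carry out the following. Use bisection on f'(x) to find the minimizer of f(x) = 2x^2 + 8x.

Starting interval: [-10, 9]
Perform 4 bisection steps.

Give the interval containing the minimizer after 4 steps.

Finding critical point of f(x) = 2x^2 + 8x using bisection on f'(x) = 4x + 8.
f'(x) = 0 when x = -2.
Starting interval: [-10, 9]
Step 1: mid = -1/2, f'(mid) = 6, new interval = [-10, -1/2]
Step 2: mid = -21/4, f'(mid) = -13, new interval = [-21/4, -1/2]
Step 3: mid = -23/8, f'(mid) = -7/2, new interval = [-23/8, -1/2]
Step 4: mid = -27/16, f'(mid) = 5/4, new interval = [-23/8, -27/16]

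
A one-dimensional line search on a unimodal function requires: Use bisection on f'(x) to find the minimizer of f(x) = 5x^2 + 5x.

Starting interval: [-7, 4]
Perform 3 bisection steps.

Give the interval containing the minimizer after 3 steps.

Finding critical point of f(x) = 5x^2 + 5x using bisection on f'(x) = 10x + 5.
f'(x) = 0 when x = -1/2.
Starting interval: [-7, 4]
Step 1: mid = -3/2, f'(mid) = -10, new interval = [-3/2, 4]
Step 2: mid = 5/4, f'(mid) = 35/2, new interval = [-3/2, 5/4]
Step 3: mid = -1/8, f'(mid) = 15/4, new interval = [-3/2, -1/8]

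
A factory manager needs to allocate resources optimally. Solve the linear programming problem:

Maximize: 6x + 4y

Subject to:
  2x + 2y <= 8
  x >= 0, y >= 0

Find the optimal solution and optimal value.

The feasible region has vertices at [(0, 0), (4, 0), (0, 4)].
Checking objective 6x + 4y at each vertex:
  (0, 0): 6*0 + 4*0 = 0
  (4, 0): 6*4 + 4*0 = 24
  (0, 4): 6*0 + 4*4 = 16
Maximum is 24 at (4, 0).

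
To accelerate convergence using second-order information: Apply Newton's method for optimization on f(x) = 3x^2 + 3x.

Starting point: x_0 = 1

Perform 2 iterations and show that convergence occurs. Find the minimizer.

f(x) = 3x^2 + 3x, f'(x) = 6x + (3), f''(x) = 6
Step 1: f'(1) = 9, x_1 = 1 - 9/6 = -1/2
Step 2: f'(-1/2) = 0, x_2 = -1/2 (converged)
Newton's method converges in 1 step for quadratics.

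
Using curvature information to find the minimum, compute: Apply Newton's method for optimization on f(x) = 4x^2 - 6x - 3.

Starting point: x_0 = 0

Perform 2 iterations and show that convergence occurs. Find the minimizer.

f(x) = 4x^2 - 6x - 3, f'(x) = 8x + (-6), f''(x) = 8
Step 1: f'(0) = -6, x_1 = 0 - -6/8 = 3/4
Step 2: f'(3/4) = 0, x_2 = 3/4 (converged)
Newton's method converges in 1 step for quadratics.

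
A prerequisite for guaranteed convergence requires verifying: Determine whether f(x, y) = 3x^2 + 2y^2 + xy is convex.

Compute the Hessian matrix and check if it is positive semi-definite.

f(x,y) = 3x^2 + 2y^2 + xy
Hessian H = [[6, 1], [1, 4]]
trace(H) = 10, det(H) = 23
Eigenvalues: (10 +/- sqrt(8)) / 2 = 6.414, 3.586
Since both eigenvalues > 0, f is convex.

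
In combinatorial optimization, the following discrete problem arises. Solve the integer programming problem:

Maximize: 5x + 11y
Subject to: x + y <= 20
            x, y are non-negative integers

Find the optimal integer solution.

Objective: 5x + 11y, constraint: x + y <= 20
Coefficient of y is 11 > coefficient of x is 5, so allocate the entire budget to y.
Optimal: x = 0, y = 20, value = 220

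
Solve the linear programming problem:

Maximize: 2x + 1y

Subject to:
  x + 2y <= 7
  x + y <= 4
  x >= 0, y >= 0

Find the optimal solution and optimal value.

Feasible vertices: (0, 0), (0, 7/2), (1, 3), (4, 0)
Objective 2x + 1y at each:
  (0, 0): 0
  (0, 7/2): 7/2
  (1, 3): 5
  (4, 0): 8
Maximum is 8 at (4, 0).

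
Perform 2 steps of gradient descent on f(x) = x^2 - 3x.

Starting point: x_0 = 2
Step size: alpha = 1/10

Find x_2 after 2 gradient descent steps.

f(x) = x^2 - 3x, f'(x) = 2x + (-3)
Step 1: f'(2) = 1, x_1 = 2 - 1/10 * 1 = 19/10
Step 2: f'(19/10) = 4/5, x_2 = 19/10 - 1/10 * 4/5 = 91/50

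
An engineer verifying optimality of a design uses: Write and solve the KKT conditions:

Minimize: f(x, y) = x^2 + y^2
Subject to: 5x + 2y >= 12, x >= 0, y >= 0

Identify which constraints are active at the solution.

KKT conditions for min x^2 + y^2 s.t. 5x + 2y >= 12, x >= 0, y >= 0:
Stationarity: 2x = mu*5 + mu_x, 2y = mu*2 + mu_y, with mu, mu_x, mu_y >= 0
Complementary slackness: mu*(5x + 2y - 12) = 0, mu_x*x = 0, mu_y*y = 0
(0, 0) is infeasible (5*0 + 2*0 < 12), so if mu = 0 stationarity would force x = mu_x/2 >= 0, y = mu_y/2 >= 0 with mu_x*x = mu_y*y = 0, i.e. x = y = 0: contradiction. Hence mu > 0 and 5x + 2y = 12 is active.
Try x > 0, y > 0 (so mu_x = mu_y = 0): x = 5*mu/2, y = 2*mu/2
Substitute: 5*(5*mu/2) + 2*(2*mu/2) = 12
  mu*29/2 = 12 => mu = 24/29
x* = 60/29 > 0, y* = 24/29 > 0, consistent with mu_x = mu_y = 0.
f is convex and the constraints are linear, so this KKT point is the global minimum.
f* = 144/29
Active constraints: 5x + 2y >= 12 (holds with equality, mu = 24/29 > 0); x >= 0 and y >= 0 are inactive (mu_x = mu_y = 0).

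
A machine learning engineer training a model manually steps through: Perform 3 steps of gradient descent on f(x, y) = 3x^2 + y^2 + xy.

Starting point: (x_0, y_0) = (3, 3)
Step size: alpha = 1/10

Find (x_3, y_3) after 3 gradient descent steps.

f(x,y) = 3x^2 + y^2 + xy
grad_x = 6x + 1y, grad_y = 2y + 1x
Step 1: grad = (21, 9), (9/10, 21/10)
Step 2: grad = (15/2, 51/10), (3/20, 159/100)
Step 3: grad = (249/100, 333/100), (-99/1000, 1257/1000)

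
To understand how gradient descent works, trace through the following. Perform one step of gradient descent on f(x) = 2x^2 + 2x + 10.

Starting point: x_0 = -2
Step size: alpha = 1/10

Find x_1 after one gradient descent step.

f(x) = 2x^2 + 2x + 10
f'(x) = 4x + 2
f'(-2) = 4*-2 + (2) = -6
x_1 = x_0 - alpha * f'(x_0) = -2 - 1/10 * -6 = -7/5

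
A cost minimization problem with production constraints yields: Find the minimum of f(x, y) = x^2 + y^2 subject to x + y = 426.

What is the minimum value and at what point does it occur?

Substitute y = 426 - x into f(x,y) = x^2 + y^2:
g(x) = x^2 + (426 - x)^2 = 2x^2 - 852x + 181476
g'(x) = 4x - 852 = 0  =>  x = 213
y = 426 - 213 = 213
Minimum value = 213^2 + 213^2 = 90738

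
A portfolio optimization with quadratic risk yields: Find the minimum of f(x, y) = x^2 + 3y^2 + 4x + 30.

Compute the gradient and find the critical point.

f(x,y) = x^2 + 3y^2 + 4x + 30
df/dx = 2x + (4) = 0  =>  x = -2
df/dy = 6y + (0) = 0  =>  y = 0
f(-2, 0) = 1*(-2)^2 + 3*(0)^2 + 4*(-2) + 30 = 26
Hessian is diagonal with entries 2, 6 > 0, so this is a minimum.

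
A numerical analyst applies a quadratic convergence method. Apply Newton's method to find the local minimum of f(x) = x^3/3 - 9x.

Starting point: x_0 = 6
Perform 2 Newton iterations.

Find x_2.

f(x) = x^3/3 - 9x
f'(x) = x^2 - 9, f''(x) = 2x
Newton update: x_{n+1} = x_n - (x_n^2 - 9)/(2*x_n)
Step 1: x_0 = 6, f'=27, f''=12, x_1 = 15/4
Step 2: x_1 = 15/4, f'=81/16, f''=15/2, x_2 = 123/40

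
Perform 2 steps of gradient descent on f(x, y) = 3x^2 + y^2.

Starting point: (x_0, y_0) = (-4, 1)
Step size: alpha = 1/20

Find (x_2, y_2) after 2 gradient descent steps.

f(x,y) = 3x^2 + y^2
grad_x = 6x + 0y, grad_y = 2y + 0x
Step 1: grad = (-24, 2), (-14/5, 9/10)
Step 2: grad = (-84/5, 9/5), (-49/25, 81/100)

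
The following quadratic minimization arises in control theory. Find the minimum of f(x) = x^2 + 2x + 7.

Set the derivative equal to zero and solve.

f(x) = x^2 + 2x + 7
f'(x) = 2x + (2) = 0
x = -2/2 = -1
f(-1) = 6
Since f''(x) = 2 > 0, this is a minimum.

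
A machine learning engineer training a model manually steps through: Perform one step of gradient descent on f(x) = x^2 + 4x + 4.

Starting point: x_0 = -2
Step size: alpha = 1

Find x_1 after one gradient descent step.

f(x) = x^2 + 4x + 4
f'(x) = 2x + 4
f'(-2) = 2*-2 + (4) = 0
x_1 = x_0 - alpha * f'(x_0) = -2 - 1 * 0 = -2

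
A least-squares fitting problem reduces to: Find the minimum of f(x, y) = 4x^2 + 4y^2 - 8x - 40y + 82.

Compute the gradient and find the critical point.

f(x,y) = 4x^2 + 4y^2 - 8x - 40y + 82
df/dx = 8x + (-8) = 0  =>  x = 1
df/dy = 8y + (-40) = 0  =>  y = 5
f(1, 5) = 4*(1)^2 + 4*(5)^2 + -8*(1) + -40*(5) + 82 = -22
Hessian is diagonal with entries 8, 8 > 0, so this is a minimum.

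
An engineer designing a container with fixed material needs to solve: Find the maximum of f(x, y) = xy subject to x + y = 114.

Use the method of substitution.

Substitute y = 114 - x into f(x,y) = xy:
g(x) = x(114 - x) = 114x - x^2
g'(x) = 114 - 2x = 0  =>  x = 57
y = 114 - 57 = 57
Maximum value = 57 * 57 = 3249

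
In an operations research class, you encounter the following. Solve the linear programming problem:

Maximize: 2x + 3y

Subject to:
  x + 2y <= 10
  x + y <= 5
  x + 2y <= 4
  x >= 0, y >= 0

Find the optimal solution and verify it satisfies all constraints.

Feasible vertices: (0, 0), (0, 2), (4, 0)
Objective 2x + 3y at each vertex:
  (0, 0): 0
  (0, 2): 6
  (4, 0): 8
Maximum is 8 at (4, 0).
Verify constraints at (x, y) = (4, 0):
  1*4 + 2*0 = 4 <= 10
  1*4 + 1*0 = 4 <= 5
  1*4 + 2*0 = 4 <= 4 (active)
  x = 4 >= 0, y = 0 >= 0. All constraints satisfied.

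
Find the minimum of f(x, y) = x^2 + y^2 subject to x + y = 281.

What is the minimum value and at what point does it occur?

Substitute y = 281 - x into f(x,y) = x^2 + y^2:
g(x) = x^2 + (281 - x)^2 = 2x^2 - 562x + 78961
g'(x) = 4x - 562 = 0  =>  x = 281/2
y = 281 - 281/2 = 281/2
Minimum value = (281/2)^2 + (281/2)^2 = 78961/2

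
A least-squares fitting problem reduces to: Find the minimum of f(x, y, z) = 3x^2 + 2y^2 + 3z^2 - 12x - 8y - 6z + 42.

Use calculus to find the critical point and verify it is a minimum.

f(x,y,z) = 3x^2 + 2y^2 + 3z^2 - 12x - 8y - 6z + 42
df/dx = 6x + (-12) = 0 => x = 2
df/dy = 4y + (-8) = 0 => y = 2
df/dz = 6z + (-6) = 0 => z = 1
f(2,2,1) = 3*(2)^2 + 2*(2)^2 + 3*(1)^2 + -12*(2) + -8*(2) + -6*(1) + 42 = 19
Hessian is diagonal with entries 6, 4, 6 > 0, confirmed minimum.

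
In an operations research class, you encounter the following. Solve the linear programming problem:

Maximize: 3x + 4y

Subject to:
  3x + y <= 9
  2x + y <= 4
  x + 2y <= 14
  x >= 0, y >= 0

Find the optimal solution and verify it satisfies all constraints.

Feasible vertices: (0, 0), (0, 4), (2, 0)
Objective 3x + 4y at each vertex:
  (0, 0): 0
  (0, 4): 16
  (2, 0): 6
Maximum is 16 at (0, 4).
Verify constraints at (x, y) = (0, 4):
  3*0 + 1*4 = 4 <= 9
  2*0 + 1*4 = 4 <= 4 (active)
  1*0 + 2*4 = 8 <= 14
  x = 0 >= 0, y = 4 >= 0. All constraints satisfied.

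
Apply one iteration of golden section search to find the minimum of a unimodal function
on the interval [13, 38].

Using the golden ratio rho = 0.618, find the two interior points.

Golden section search on [13, 38].
Golden ratio rho = 0.618 (approx).
Interior points:
  x_1 = 13 + (1-0.618)*25 = 22.5500
  x_2 = 13 + 0.618*25 = 28.4500
Compare f(x_1) and f(x_2) to determine which subinterval to keep.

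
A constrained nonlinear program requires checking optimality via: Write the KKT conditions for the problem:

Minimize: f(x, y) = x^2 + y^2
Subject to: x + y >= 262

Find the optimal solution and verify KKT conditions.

KKT conditions for min x^2 + y^2 s.t. x + y >= 262:
Stationarity: 2x = mu, 2y = mu
So x = y = mu/2.
Complementary slackness: mu*(x + y - 262) = 0
Primal feasibility: x + y >= 262; dual feasibility: mu >= 0
If mu = 0 then x = y = 0, but 0 + 0 < 262 is infeasible, so the constraint is active.
Constraint active: x + y = 2*(mu/2) = 262 => mu = 262
x = y = 131, f = 34322
Verify: stationarity 2*131 = 262 = mu; primal 131 + 131 = 262 >= 262; dual mu = 262 >= 0; complementary slackness 262*(262 - 262) = 0. All KKT conditions hold.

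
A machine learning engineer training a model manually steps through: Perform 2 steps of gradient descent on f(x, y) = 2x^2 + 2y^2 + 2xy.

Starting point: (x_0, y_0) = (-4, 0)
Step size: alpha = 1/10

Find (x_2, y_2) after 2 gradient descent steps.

f(x,y) = 2x^2 + 2y^2 + 2xy
grad_x = 4x + 2y, grad_y = 4y + 2x
Step 1: grad = (-16, -8), (-12/5, 4/5)
Step 2: grad = (-8, -8/5), (-8/5, 24/25)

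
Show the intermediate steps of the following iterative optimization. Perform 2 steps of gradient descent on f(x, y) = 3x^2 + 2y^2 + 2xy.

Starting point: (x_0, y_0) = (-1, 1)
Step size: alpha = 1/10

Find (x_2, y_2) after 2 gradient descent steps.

f(x,y) = 3x^2 + 2y^2 + 2xy
grad_x = 6x + 2y, grad_y = 4y + 2x
Step 1: grad = (-4, 2), (-3/5, 4/5)
Step 2: grad = (-2, 2), (-2/5, 3/5)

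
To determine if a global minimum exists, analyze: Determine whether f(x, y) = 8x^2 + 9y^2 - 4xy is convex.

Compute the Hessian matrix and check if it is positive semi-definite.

f(x,y) = 8x^2 + 9y^2 - 4xy
Hessian H = [[16, -4], [-4, 18]]
trace(H) = 34, det(H) = 272
Eigenvalues: (34 +/- sqrt(68)) / 2 = 21.12, 12.88
Since both eigenvalues > 0, f is convex.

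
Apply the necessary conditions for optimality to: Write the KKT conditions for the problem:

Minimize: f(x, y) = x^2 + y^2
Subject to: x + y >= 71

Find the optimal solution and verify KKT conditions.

KKT conditions for min x^2 + y^2 s.t. x + y >= 71:
Stationarity: 2x = mu, 2y = mu
So x = y = mu/2.
Complementary slackness: mu*(x + y - 71) = 0
Primal feasibility: x + y >= 71; dual feasibility: mu >= 0
If mu = 0 then x = y = 0, but 0 + 0 < 71 is infeasible, so the constraint is active.
Constraint active: x + y = 2*(mu/2) = 71 => mu = 71
x = y = 71/2, f = 5041/2
Verify: stationarity 2*(71/2) = 71 = mu; primal 71/2 + 71/2 = 71 >= 71; dual mu = 71 >= 0; complementary slackness 71*(71 - 71) = 0. All KKT conditions hold.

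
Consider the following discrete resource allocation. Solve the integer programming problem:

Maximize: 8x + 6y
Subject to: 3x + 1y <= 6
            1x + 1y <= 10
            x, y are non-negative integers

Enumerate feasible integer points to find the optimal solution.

Constraint 1: 3x + 1y <= 6
Constraint 2: 1x + 1y <= 10
Feasible x range (need y >= 0): 0 <= x <= min(6/3, 10/1) => x in {0, ..., 2}.
Enumerate feasible integer points row by row (the coefficient of y is 6 > 0, so for each x the largest feasible y gives the best value):
  x = 0: y <= min((6 - 3*0)/1, (10 - 1*0)/1) => y in {0, ..., 6}; best 8*0 + 6*6 = 36
  x = 1: y <= min((6 - 3*1)/1, (10 - 1*1)/1) => y in {0, ..., 3}; best 8*1 + 6*3 = 26
  x = 2: y <= min((6 - 3*2)/1, (10 - 1*2)/1) => y in {0}; best 8*2 + 6*0 = 16
The maximum 8x + 6y = 36 is achieved at x = 0, y = 6.
Check: 3*0 + 1*6 = 6 <= 6 and 1*0 + 1*6 = 6 <= 10.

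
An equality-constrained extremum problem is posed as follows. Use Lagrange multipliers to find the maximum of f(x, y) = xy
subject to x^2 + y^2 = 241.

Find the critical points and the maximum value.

Lagrange conditions: y = 2*lambda*x and x = 2*lambda*y
If x = 0 then y = 0, violating the constraint, so x, y != 0.
Dividing: y/x = x/y => x^2 = y^2 => y = x or y = -x
Constraint: 2x^2 = 241 => x^2 = 241/2 => x = +/-sqrt(241/2)
Critical points: (sqrt(241/2), sqrt(241/2)), (-sqrt(241/2), -sqrt(241/2)), (sqrt(241/2), -sqrt(241/2)), (-sqrt(241/2), sqrt(241/2))
  y = x:  xy = x^2 = 241/2  at (sqrt(241/2), sqrt(241/2)) and (-sqrt(241/2), -sqrt(241/2))
  y = -x: xy = -x^2 = -241/2 at (sqrt(241/2), -sqrt(241/2)) and (-sqrt(241/2), sqrt(241/2))
Maximum xy = 241/2 at (sqrt(241/2), sqrt(241/2)) and (-sqrt(241/2), -sqrt(241/2))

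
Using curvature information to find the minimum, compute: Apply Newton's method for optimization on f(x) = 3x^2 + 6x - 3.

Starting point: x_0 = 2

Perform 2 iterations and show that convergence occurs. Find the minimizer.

f(x) = 3x^2 + 6x - 3, f'(x) = 6x + (6), f''(x) = 6
Step 1: f'(2) = 18, x_1 = 2 - 18/6 = -1
Step 2: f'(-1) = 0, x_2 = -1 (converged)
Newton's method converges in 1 step for quadratics.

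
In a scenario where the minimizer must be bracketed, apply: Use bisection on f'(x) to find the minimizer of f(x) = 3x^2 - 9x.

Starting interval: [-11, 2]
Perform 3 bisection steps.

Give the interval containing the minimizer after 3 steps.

Finding critical point of f(x) = 3x^2 - 9x using bisection on f'(x) = 6x + -9.
f'(x) = 0 when x = 3/2.
Starting interval: [-11, 2]
Step 1: mid = -9/2, f'(mid) = -36, new interval = [-9/2, 2]
Step 2: mid = -5/4, f'(mid) = -33/2, new interval = [-5/4, 2]
Step 3: mid = 3/8, f'(mid) = -27/4, new interval = [3/8, 2]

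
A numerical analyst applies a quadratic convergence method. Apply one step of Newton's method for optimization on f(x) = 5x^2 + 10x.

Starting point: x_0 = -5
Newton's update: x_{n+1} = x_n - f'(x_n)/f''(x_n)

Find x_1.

f(x) = 5x^2 + 10x
f'(x) = 10x + (10), f''(x) = 10
Newton step: x_1 = x_0 - f'(x_0)/f''(x_0)
f'(-5) = -40
x_1 = -5 - -40/10 = -1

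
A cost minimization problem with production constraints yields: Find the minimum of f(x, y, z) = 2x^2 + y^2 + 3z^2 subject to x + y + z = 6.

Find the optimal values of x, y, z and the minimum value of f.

Using Lagrange multipliers on f = 2x^2 + y^2 + 3z^2 with constraint x + y + z = 6:
Conditions: 2*2*x = lambda, 2*1*y = lambda, 2*3*z = lambda
So x = lambda/4, y = lambda/2, z = lambda/6
Substituting into constraint: lambda * (11/12) = 6
lambda = 72/11
x = 18/11, y = 36/11, z = 12/11
Minimum value = 216/11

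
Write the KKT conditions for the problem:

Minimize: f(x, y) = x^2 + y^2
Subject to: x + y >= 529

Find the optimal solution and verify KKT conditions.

KKT conditions for min x^2 + y^2 s.t. x + y >= 529:
Stationarity: 2x = mu, 2y = mu
So x = y = mu/2.
Complementary slackness: mu*(x + y - 529) = 0
Primal feasibility: x + y >= 529; dual feasibility: mu >= 0
If mu = 0 then x = y = 0, but 0 + 0 < 529 is infeasible, so the constraint is active.
Constraint active: x + y = 2*(mu/2) = 529 => mu = 529
x = y = 529/2, f = 279841/2
Verify: stationarity 2*(529/2) = 529 = mu; primal 529/2 + 529/2 = 529 >= 529; dual mu = 529 >= 0; complementary slackness 529*(529 - 529) = 0. All KKT conditions hold.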